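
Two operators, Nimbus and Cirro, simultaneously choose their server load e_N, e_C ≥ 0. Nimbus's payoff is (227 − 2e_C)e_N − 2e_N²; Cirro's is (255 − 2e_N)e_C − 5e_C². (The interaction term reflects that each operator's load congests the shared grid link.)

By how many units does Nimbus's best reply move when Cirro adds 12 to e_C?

-6

Expanding Nimbus's payoff: 227e_N − 2e_Ce_N − 2e_N².
∂π/∂e_N = 227 − 2e_C − 4e_N = 0, so e_N = 56.75 − 0.5e_C.
The reaction-function slope is −0.5, so a 12-unit rise in e_C moves e_N by −0.5 × 12 = −6. Nimbus's best response falls — the actions are strategic substitutes.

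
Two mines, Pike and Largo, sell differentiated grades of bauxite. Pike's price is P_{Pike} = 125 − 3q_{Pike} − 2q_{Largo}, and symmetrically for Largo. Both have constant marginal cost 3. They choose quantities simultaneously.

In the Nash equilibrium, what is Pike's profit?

697.6875

Mine Pike's profit: π = q_{Pike}(125 − 3q_{Pike} − 2q_{Largo}) − 3q_{Pike}.
∂π/∂q_{Pike} = 122 − 6q_{Pike} − 2q_{Largo} = 0 ⇒ q_{Pike} = 61/3 − (1/3)q_{Largo}.
Setting q_{Pike} = q_{Largo} in the reaction function: q_{Pike} = 61/3 − (1/3)q_{Pike}, so q_{Pike} = (61/3) / (4/3) = 15.25.
P_{Pike} = 125 − 3·15.25 − 2·15.25 = 48.75.
Profit = (48.75 − 3)·15.25 = 697.6875.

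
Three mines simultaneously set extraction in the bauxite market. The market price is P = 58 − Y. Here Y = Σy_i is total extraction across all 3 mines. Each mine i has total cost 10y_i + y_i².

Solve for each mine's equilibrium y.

A representative mine's profit is π_i = y_i(58 − Y) − 10y_i − y_i², with Y = y_i + Σ_{j≠i} y_j.
First-order condition: 48 − 4y_i − Σ_{j≠i} y_j = 0.
Imposing symmetry (y_j = y for all j) turns Σ_{j≠i} y_j into 2y, so 48 = 6y and y = 8.

8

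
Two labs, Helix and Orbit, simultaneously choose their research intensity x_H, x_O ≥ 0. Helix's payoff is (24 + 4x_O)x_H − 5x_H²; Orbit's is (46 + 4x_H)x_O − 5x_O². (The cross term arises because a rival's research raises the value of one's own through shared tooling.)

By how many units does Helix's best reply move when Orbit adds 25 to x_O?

Expanding Helix's payoff: 24x_H + 4x_Ox_H − 5x_H².
∂π/∂x_H = 24 + 4x_O − 10x_H = 0, so x_H = 2.4 + 0.4x_O.
The reaction-function slope is 0.4, so a 25-unit rise in x_O moves x_H by 0.4 × 25 = 10. Helix's best response rises — the actions are strategic complements.

10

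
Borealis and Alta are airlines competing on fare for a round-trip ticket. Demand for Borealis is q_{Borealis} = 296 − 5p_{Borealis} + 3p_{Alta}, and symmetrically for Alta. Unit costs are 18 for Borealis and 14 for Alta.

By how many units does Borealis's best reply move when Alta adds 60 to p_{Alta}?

Borealis's profit: π = (p_{Borealis} − 18)(296 − 5p_{Borealis} + 3p_{Alta}).
∂π/∂p_{Borealis} = 386 − 10p_{Borealis} + 3p_{Alta} = 0 ⇒ p_{Borealis} = 38.6 + 0.3p_{Alta}.
The reaction-function slope is 0.3, so a 60-unit rise in p_{Alta} moves p_{Borealis} by 0.3 × 60 = 18. Borealis's best response rises — the actions are strategic complements.

18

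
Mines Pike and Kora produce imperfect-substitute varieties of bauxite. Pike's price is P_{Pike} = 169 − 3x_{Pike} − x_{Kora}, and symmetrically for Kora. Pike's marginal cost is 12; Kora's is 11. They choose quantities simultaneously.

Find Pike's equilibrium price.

Mine Pike's profit: π = x_{Pike}(169 − 3x_{Pike} − x_{Kora}) − 12x_{Pike}.
∂π/∂x_{Pike} = 157 − 6x_{Pike} − x_{Kora} = 0 ⇒ x_{Pike} = 157/6 − (1/6)x_{Kora}.
Similarly x_{Kora} = 79/3 − (1/6)x_{Pike}.
Substituting the second reaction function into the first: x_{Pike} = 157/6 − (1/6)(79/3 − (1/6)x_{Pike}), which gives (35/36)x_{Pike} = 196/9 ⇒ x_{Pike} = 22.4.
Then x_{Kora} = 79/3 − (1/6)·22.4 = 22.6.
P_{Pike} = 169 − 3·22.4 − 22.6 = 79.2.

79.2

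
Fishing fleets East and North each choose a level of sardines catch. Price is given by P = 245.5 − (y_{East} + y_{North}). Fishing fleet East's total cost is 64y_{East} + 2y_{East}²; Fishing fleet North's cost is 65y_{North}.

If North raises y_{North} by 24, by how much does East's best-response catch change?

-4

Fishing fleet East's profit: π = y_{East}(245.5 − (y_{East} + y_{North})) − 64y_{East} − 2y_{East}².
∂π/∂y_{East} = 181.5 − 6y_{East} − y_{North} = 0, so y_{East} = 30.25 − (1/6)y_{North}.
The reaction-function slope is −1/6, so a 24-unit rise in y_{North} moves y_{East} by −1/6 × 24 = −4. East's best response falls — the actions are strategic substitutes.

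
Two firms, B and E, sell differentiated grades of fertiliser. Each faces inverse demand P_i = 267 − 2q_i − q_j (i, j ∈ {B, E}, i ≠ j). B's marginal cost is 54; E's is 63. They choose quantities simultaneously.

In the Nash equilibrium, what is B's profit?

Firm B's profit: π = q_B(267 − 2q_B − q_E) − 54q_B.
∂π/∂q_B = 213 − 4q_B − q_E = 0 ⇒ q_B = 53.25 − 0.25q_E.
Similarly q_E = 51 − 0.25q_B.
Plugging q_E into B's best response: q_B = 53.25 − 0.25(51 − 0.25q_B) ⇒ 0.9375q_B = 40.5, so q_B = 43.2.
Then q_E = 51 − 0.25·43.2 = 40.2.
P_B = 267 − 2·43.2 − 40.2 = 140.4.
Profit = (140.4 − 54)·43.2 = 3732.48.

3732.48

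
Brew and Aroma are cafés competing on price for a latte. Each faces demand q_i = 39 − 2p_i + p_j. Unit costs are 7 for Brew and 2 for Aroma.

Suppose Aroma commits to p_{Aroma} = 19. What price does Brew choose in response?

Brew's profit: π = (p_{Brew} − 7)(39 − 2p_{Brew} + p_{Aroma}).
∂π/∂p_{Brew} = 53 − 4p_{Brew} + p_{Aroma} = 0 ⇒ p_{Brew} = 13.25 + 0.25p_{Aroma}.
At p_{Aroma} = 19: p_{Brew} = 13.25 + 0.25·19 = 18.

18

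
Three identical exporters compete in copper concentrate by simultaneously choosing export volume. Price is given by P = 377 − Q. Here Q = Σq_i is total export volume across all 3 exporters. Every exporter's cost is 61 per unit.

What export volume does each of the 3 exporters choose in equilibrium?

A representative exporter's profit is π_i = q_i(377 − Q) − 61q_i, with Q = q_i + Σ_{j≠i} q_j.
First-order condition: 316 − 2q_i − Σ_{j≠i} q_j = 0.
Imposing symmetry (q_j = q for all j) turns Σ_{j≠i} q_j into 2q, so 316 = 4q and q = 79.

79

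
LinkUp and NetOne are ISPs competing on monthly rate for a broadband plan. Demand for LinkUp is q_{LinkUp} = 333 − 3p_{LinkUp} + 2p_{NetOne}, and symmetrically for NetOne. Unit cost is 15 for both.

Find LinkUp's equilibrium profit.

18960.75

LinkUp's profit: π = (p_{LinkUp} − 15)(333 − 3p_{LinkUp} + 2p_{NetOne}).
∂π/∂p_{LinkUp} = 378 − 6p_{LinkUp} + 2p_{NetOne} = 0 ⇒ p_{LinkUp} = 63 + (1/3)p_{NetOne}.
By symmetry p_{NetOne} = p_{LinkUp}; substituting into the reaction function, (2/3)p_{LinkUp} = 63 and p_{LinkUp} = 94.5.
q_{LinkUp} = 333 − 3·94.5 + 2·94.5 = 238.5.
Profit = (94.5 − 15)·238.5 = 18960.75.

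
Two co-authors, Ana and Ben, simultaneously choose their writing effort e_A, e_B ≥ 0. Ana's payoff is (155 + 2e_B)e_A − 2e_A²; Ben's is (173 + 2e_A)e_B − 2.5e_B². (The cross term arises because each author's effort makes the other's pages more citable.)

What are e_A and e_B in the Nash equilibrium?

Expanding Ana's payoff: 155e_A + 2e_Be_A − 2e_A².
∂π/∂e_A = 155 + 2e_B − 4e_A = 0, so e_A = 38.75 + 0.5e_B.
Likewise for Ben: e_B = 34.6 + 0.4e_A.
Substituting the second reaction function into the first: e_A = 38.75 + 0.5(34.6 + 0.4e_A), which gives 0.8e_A = 56.05 ⇒ e_A = 70.0625.
Then e_B = 34.6 + 0.4·70.0625 = 62.625.

70.0625, 62.625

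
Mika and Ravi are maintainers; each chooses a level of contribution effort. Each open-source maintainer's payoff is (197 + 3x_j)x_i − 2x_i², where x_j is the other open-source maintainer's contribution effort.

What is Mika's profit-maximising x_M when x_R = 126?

Mika's payoff is (197 + 3x_R)x_M − 2x_M².
∂π/∂x_M = 197 + 3x_R − 4x_M = 0, so x_M = 49.25 + 0.75x_R.
At x_R = 126: x_M = 49.25 + 0.75·126 = 143.75.

143.75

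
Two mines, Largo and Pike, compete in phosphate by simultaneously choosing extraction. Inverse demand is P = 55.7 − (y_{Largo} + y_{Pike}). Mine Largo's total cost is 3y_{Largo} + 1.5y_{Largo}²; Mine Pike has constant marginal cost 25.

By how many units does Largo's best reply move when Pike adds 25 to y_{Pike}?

Mine Largo's profit: π = y_{Largo}(55.7 − (y_{Largo} + y_{Pike})) − 3y_{Largo} − 1.5y_{Largo}².
∂π/∂y_{Largo} = 52.7 − 5y_{Largo} − y_{Pike} = 0, so y_{Largo} = 10.54 − 0.2y_{Pike}.
The reaction-function slope is −0.2, so a 25-unit rise in y_{Pike} moves y_{Largo} by −0.2 × 25 = −5. Largo's best response falls — the actions are strategic substitutes.

-5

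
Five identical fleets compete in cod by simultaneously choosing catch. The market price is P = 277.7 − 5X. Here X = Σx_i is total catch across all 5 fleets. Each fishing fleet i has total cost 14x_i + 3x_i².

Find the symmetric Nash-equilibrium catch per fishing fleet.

7.325

A representative fishing fleet's profit is π_i = x_i(277.7 − 5X) − 14x_i − 3x_i², with X = x_i + Σ_{j≠i} x_j.
First-order condition: 263.7 − 16x_i − 5Σ_{j≠i} x_j = 0.
In a symmetric equilibrium every fishing fleet chooses the same x, so Σ_{j≠i} x_j = 4x. The condition becomes 263.7 − 36x = 0, giving x = 263.7/36 = 7.325.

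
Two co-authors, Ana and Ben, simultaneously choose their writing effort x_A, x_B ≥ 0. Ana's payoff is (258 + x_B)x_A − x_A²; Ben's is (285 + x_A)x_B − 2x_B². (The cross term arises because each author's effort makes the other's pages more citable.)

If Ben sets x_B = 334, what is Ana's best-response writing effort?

296

Expanding Ana's payoff: 258x_A + x_Bx_A − x_A².
∂π/∂x_A = 258 + x_B − 2x_A = 0, so x_A = 129 + 0.5x_B.
At x_B = 334: x_A = 129 + 0.5·334 = 296.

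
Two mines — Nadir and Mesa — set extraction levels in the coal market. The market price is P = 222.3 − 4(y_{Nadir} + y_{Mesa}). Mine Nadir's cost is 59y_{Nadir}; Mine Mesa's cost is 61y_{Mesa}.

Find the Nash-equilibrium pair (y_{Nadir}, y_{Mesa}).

13.775, 13.275

Mine Nadir's profit: π = y_{Nadir}(222.3 − 4(y_{Nadir} + y_{Mesa})) − 59y_{Nadir}.
∂π/∂y_{Nadir} = 163.3 − 8y_{Nadir} − 4y_{Mesa} = 0, so y_{Nadir} = 20.4125 − 0.5y_{Mesa}.
By the same steps for Mesa: y_{Mesa} = 20.1625 − 0.5y_{Nadir}.
Substituting the second reaction function into the first: y_{Nadir} = 20.4125 − 0.5(20.1625 − 0.5y_{Nadir}), which gives 0.75y_{Nadir} = 1653/160 ⇒ y_{Nadir} = 13.775.
Then y_{Mesa} = 20.1625 − 0.5·13.775 = 13.275.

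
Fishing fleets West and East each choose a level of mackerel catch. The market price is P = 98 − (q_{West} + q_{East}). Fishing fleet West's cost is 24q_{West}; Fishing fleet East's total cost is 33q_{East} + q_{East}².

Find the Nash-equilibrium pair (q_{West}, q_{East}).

Fishing fleet West's profit: π = q_{West}(98 − (q_{West} + q_{East})) − 24q_{West}.
∂π/∂q_{West} = 74 − 2q_{West} − q_{East} = 0, so q_{West} = 37 − 0.5q_{East}.
For East: ∂π/∂q_{East} = 65 − 4q_{East} − q_{West} = 0 ⇒ q_{East} = 16.25 − 0.25q_{West}.
Substituting the second reaction function into the first: q_{West} = 37 − 0.5(16.25 − 0.25q_{West}), which gives 0.875q_{West} = 28.875 ⇒ q_{West} = 33.
Then q_{East} = 16.25 − 0.25·33 = 8.

33, 8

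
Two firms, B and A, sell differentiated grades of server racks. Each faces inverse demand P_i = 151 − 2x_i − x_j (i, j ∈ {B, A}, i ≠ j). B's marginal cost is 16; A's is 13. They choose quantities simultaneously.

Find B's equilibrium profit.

1436.48

Firm B's profit: π = x_B(151 − 2x_B − x_A) − 16x_B.
∂π/∂x_B = 135 − 4x_B − x_A = 0 ⇒ x_B = 33.75 − 0.25x_A.
Similarly x_A = 34.5 − 0.25x_B.
Plugging x_A into B's best response: x_B = 33.75 − 0.25(34.5 − 0.25x_B) ⇒ 0.9375x_B = 25.125, so x_B = 26.8.
Then x_A = 34.5 − 0.25·26.8 = 27.8.
P_B = 151 − 2·26.8 − 27.8 = 69.6.
Profit = (69.6 − 16)·26.8 = 1436.48.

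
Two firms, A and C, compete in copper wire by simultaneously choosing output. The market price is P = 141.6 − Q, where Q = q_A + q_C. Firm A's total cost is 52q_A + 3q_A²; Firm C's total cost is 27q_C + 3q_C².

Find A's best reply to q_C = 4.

10.7

Firm A's profit: π = q_A(141.6 − (q_A + q_C)) − 52q_A − 3q_A².
∂π/∂q_A = 89.6 − 8q_A − q_C = 0, so q_A = 11.2 − 0.125q_C.
At q_C = 4: q_A = 11.2 − 0.125·4 = 10.7.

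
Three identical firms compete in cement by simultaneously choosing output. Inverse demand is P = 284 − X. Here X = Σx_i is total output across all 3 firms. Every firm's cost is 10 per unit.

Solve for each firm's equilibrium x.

68.5

A representative firm's profit is π_i = x_i(284 − X) − 10x_i, with X = x_i + Σ_{j≠i} x_j.
First-order condition: 274 − 2x_i − Σ_{j≠i} x_j = 0.
Imposing symmetry (x_j = x for all j) turns Σ_{j≠i} x_j into 2x, so 274 = 4x and x = 68.5.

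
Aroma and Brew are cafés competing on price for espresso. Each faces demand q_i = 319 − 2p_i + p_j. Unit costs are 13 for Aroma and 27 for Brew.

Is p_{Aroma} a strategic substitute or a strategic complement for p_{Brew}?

Aroma's profit: π = (p_{Aroma} − 13)(319 − 2p_{Aroma} + p_{Brew}).
∂π/∂p_{Aroma} = 345 − 4p_{Aroma} + p_{Brew} = 0 ⇒ p_{Aroma} = 86.25 + 0.25p_{Brew}.
The best-response slope dp_{Aroma}/dp_{Brew} = 0.25 > 0: the reaction function is upward-sloping, so the choices are strategic complements.

strategic complements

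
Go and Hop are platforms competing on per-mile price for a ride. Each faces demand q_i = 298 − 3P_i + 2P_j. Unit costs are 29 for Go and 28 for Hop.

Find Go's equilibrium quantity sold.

201.1875

Go's profit: π = (P_{Go} − 29)(298 − 3P_{Go} + 2P_{Hop}).
∂π/∂P_{Go} = 385 − 6P_{Go} + 2P_{Hop} = 0 ⇒ P_{Go} = 385/6 + (1/3)P_{Hop}.
Similarly P_{Hop} = 191/3 + (1/3)P_{Go}.
Substituting the second reaction function into the first: P_{Go} = 385/6 + (1/3)(191/3 + (1/3)P_{Go}), which gives (8/9)P_{Go} = 1537/18 ⇒ P_{Go} = 96.0625.
Then P_{Hop} = 191/3 + (1/3)·96.0625 = 95.6875.
q_{Go} = 298 − 3·96.0625 + 2·95.6875 = 201.1875.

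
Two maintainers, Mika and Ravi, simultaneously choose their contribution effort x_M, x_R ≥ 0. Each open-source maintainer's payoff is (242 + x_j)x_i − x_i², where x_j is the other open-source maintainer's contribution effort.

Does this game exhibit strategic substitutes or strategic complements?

strategic complements

Mika's payoff is (242 + x_R)x_M − x_M².
∂π/∂x_M = 242 + x_R − 2x_M = 0, so x_M = 121 + 0.5x_R.
The best-response slope dx_M/dx_R = 0.5 > 0: the reaction function is upward-sloping, so the choices are strategic complements.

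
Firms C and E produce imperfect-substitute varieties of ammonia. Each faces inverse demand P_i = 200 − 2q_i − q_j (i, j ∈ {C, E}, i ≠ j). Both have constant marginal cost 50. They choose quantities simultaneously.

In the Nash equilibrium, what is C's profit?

1800

Firm C's profit: π = q_C(200 − 2q_C − q_E) − 50q_C.
∂π/∂q_C = 150 − 4q_C − q_E = 0 ⇒ q_C = 37.5 − 0.25q_E.
The game is symmetric, so in equilibrium q_E = q_C: the reaction function gives 1.25q_C = 37.5, hence q_C = 30.
P_C = 200 − 2·30 − 30 = 110.
Profit = (110 − 50)·30 = 1800.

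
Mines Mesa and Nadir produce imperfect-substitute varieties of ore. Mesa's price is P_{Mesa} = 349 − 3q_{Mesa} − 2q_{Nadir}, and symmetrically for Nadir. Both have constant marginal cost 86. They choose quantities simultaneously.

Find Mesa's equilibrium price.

184.625

Mine Mesa's profit: π = q_{Mesa}(349 − 3q_{Mesa} − 2q_{Nadir}) − 86q_{Mesa}.
∂π/∂q_{Mesa} = 263 − 6q_{Mesa} − 2q_{Nadir} = 0 ⇒ q_{Mesa} = 263/6 − (1/3)q_{Nadir}.
Setting q_{Mesa} = q_{Nadir} in the reaction function: q_{Mesa} = 263/6 − (1/3)q_{Mesa}, so q_{Mesa} = (263/6) / (4/3) = 32.875.
P_{Mesa} = 349 − 3·32.875 − 2·32.875 = 184.625.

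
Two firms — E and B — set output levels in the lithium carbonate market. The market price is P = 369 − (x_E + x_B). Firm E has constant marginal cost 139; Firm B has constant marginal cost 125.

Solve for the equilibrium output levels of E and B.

72, 86

Firm E's profit: π = x_E(369 − (x_E + x_B)) − 139x_E.
∂π/∂x_E = 230 − 2x_E − x_B = 0, so x_E = 115 − 0.5x_B.
By the same steps for B: x_B = 122 − 0.5x_E.
Solving the two reaction functions simultaneously: (1 − (−0.5)(−0.5))x_E = 115 − 0.5·122, so 0.75x_E = 54 and x_E = 72.
Then x_B = 122 − 0.5·72 = 86.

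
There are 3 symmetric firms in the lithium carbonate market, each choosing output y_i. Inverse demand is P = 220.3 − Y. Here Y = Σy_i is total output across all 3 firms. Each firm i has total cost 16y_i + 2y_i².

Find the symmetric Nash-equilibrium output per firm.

A representative firm's profit is π_i = y_i(220.3 − Y) − 16y_i − 2y_i², with Y = y_i + Σ_{j≠i} y_j.
First-order condition: 204.3 − 6y_i − Σ_{j≠i} y_j = 0.
Imposing symmetry (y_j = y for all j) turns Σ_{j≠i} y_j into 2y, so 204.3 = 8y and y = 25.5375.

25.5375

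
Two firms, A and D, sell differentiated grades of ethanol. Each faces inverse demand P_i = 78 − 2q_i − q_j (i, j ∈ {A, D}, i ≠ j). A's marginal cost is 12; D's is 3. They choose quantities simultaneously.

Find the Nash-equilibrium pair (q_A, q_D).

Firm A's profit: π = q_A(78 − 2q_A − q_D) − 12q_A.
∂π/∂q_A = 66 − 4q_A − q_D = 0 ⇒ q_A = 16.5 − 0.25q_D.
Similarly q_D = 18.75 − 0.25q_A.
Plugging q_D into A's best response: q_A = 16.5 − 0.25(18.75 − 0.25q_A) ⇒ 0.9375q_A = 11.8125, so q_A = 12.6.
Then q_D = 18.75 − 0.25·12.6 = 15.6.

12.6, 15.6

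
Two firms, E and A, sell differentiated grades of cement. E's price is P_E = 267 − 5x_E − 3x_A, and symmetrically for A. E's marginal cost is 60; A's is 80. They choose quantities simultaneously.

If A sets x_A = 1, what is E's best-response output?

Firm E's profit: π = x_E(267 − 5x_E − 3x_A) − 60x_E.
∂π/∂x_E = 207 − 10x_E − 3x_A = 0 ⇒ x_E = 20.7 − 0.3x_A.
At x_A = 1: x_E = 20.7 − 0.3·1 = 20.4.

20.4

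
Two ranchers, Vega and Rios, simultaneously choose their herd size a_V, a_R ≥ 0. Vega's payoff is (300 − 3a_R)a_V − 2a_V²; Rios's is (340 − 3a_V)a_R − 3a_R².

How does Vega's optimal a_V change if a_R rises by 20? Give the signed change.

Expanding Vega's payoff: 300a_V − 3a_Ra_V − 2a_V².
∂π/∂a_V = 300 − 3a_R − 4a_V = 0, so a_V = 75 − 0.75a_R.
The reaction-function slope is −0.75, so a 20-unit rise in a_R moves a_V by −0.75 × 20 = −15. Vega's best response falls — the actions are strategic substitutes.

-15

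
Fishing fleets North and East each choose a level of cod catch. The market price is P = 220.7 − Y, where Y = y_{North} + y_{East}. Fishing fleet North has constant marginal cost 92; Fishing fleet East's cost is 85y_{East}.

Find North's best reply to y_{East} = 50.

Fishing fleet North's profit: π = y_{North}(220.7 − (y_{North} + y_{East})) − 92y_{North}.
∂π/∂y_{North} = 128.7 − 2y_{North} − y_{East} = 0, so y_{North} = 64.35 − 0.5y_{East}.
At y_{East} = 50: y_{North} = 64.35 − 0.5·50 = 39.35.

39.35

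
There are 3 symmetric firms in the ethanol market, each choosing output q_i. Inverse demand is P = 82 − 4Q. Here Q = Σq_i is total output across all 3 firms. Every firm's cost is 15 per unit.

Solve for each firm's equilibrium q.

4.1875

A representative firm's profit is π_i = q_i(82 − 4Q) − 15q_i, with Q = q_i + Σ_{j≠i} q_j.
First-order condition: 67 − 8q_i − 4Σ_{j≠i} q_j = 0.
Imposing symmetry (q_j = q for all j) turns Σ_{j≠i} q_j into 2q, so 67 = 16q and q = 4.1875.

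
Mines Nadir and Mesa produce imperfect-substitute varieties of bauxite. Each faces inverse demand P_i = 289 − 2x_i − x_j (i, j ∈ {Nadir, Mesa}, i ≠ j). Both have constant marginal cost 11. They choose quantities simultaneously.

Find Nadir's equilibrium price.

Mine Nadir's profit: π = x_{Nadir}(289 − 2x_{Nadir} − x_{Mesa}) − 11x_{Nadir}.
∂π/∂x_{Nadir} = 278 − 4x_{Nadir} − x_{Mesa} = 0 ⇒ x_{Nadir} = 69.5 − 0.25x_{Mesa}.
By symmetry x_{Mesa} = x_{Nadir}; substituting into the reaction function, 1.25x_{Nadir} = 69.5 and x_{Nadir} = 55.6.
P_{Nadir} = 289 − 2·55.6 − 55.6 = 122.2.

122.2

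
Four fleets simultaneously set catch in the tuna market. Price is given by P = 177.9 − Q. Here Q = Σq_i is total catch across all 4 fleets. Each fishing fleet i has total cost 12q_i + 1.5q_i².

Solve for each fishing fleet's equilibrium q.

A representative fishing fleet's profit is π_i = q_i(177.9 − Q) − 12q_i − 1.5q_i², with Q = q_i + Σ_{j≠i} q_j.
First-order condition: 165.9 − 5q_i − Σ_{j≠i} q_j = 0.
Imposing symmetry (q_j = q for all j) turns Σ_{j≠i} q_j into 3q, so 165.9 = 8q and q = 20.7375.

20.7375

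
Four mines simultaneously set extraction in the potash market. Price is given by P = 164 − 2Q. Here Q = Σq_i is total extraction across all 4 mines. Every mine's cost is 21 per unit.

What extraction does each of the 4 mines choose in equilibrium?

14.3

A representative mine's profit is π_i = q_i(164 − 2Q) − 21q_i, with Q = q_i + Σ_{j≠i} q_j.
First-order condition: 143 − 4q_i − 2Σ_{j≠i} q_j = 0.
Imposing symmetry (q_j = q for all j) turns Σ_{j≠i} q_j into 3q, so 143 = 10q and q = 14.3.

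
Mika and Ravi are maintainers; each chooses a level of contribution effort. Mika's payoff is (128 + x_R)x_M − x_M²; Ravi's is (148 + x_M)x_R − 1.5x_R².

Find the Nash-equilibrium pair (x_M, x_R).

Expanding Mika's payoff: 128x_M + x_Rx_M − x_M².
∂π/∂x_M = 128 + x_R − 2x_M = 0, so x_M = 64 + 0.5x_R.
Likewise for Ravi: x_R = 148/3 + (1/3)x_M.
Plugging x_R into Mika's best response: x_M = 64 + 0.5(148/3 + (1/3)x_M) ⇒ (5/6)x_M = 266/3, so x_M = 106.4.
Then x_R = 148/3 + (1/3)·106.4 = 84.8.

106.4, 84.8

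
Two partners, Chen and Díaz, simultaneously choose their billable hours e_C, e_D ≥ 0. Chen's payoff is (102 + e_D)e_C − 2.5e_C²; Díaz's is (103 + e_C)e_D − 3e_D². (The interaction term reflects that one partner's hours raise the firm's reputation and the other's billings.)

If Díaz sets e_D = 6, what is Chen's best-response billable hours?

Expanding Chen's payoff: 102e_C + e_De_C − 2.5e_C².
∂π/∂e_C = 102 + e_D − 5e_C = 0, so e_C = 20.4 + 0.2e_D.
At e_D = 6: e_C = 20.4 + 0.2·6 = 21.6.

21.6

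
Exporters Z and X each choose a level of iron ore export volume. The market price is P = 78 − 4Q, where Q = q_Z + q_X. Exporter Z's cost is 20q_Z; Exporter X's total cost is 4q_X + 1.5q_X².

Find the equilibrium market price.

39

Exporter Z's profit: π = q_Z(78 − 4(q_Z + q_X)) − 20q_Z.
∂π/∂q_Z = 58 − 8q_Z − 4q_X = 0, so q_Z = 7.25 − 0.5q_X.
For X: ∂π/∂q_X = 74 − 11q_X − 4q_Z = 0 ⇒ q_X = 74/11 − (4/11)q_Z.
Substituting the second reaction function into the first: q_Z = 7.25 − 0.5(74/11 − (4/11)q_Z), which gives (9/11)q_Z = 171/44 ⇒ q_Z = 4.75.
Then q_X = 74/11 − (4/11)·4.75 = 5.
Equilibrium price: P = 78 − 4·9.75 = 39.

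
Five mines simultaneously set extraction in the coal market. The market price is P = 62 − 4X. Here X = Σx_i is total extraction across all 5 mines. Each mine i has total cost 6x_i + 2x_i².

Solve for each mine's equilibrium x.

2

A representative mine's profit is π_i = x_i(62 − 4X) − 6x_i − 2x_i², with X = x_i + Σ_{j≠i} x_j.
First-order condition: 56 − 12x_i − 4Σ_{j≠i} x_j = 0.
In a symmetric equilibrium every mine chooses the same x, so Σ_{j≠i} x_j = 4x. The condition becomes 56 − 28x = 0, giving x = 56/28 = 2.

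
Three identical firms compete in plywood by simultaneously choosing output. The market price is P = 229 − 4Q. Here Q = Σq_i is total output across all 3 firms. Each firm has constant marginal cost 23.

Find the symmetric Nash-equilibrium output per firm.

12.875

A representative firm's profit is π_i = q_i(229 − 4Q) − 23q_i, with Q = q_i + Σ_{j≠i} q_j.
First-order condition: 206 − 8q_i − 4Σ_{j≠i} q_j = 0.
With identical firms, set every q_j = q: then 206 − 8q − 8q = 0, i.e. q = 206/16 = 12.875.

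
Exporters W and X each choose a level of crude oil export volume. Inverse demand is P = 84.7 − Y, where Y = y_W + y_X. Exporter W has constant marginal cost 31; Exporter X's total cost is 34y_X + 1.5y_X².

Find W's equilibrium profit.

Exporter W's profit: π = y_W(84.7 − (y_W + y_X)) − 31y_W.
∂π/∂y_W = 53.7 − 2y_W − y_X = 0, so y_W = 26.85 − 0.5y_X.
For X: ∂π/∂y_X = 50.7 − 5y_X − y_W = 0 ⇒ y_X = 10.14 − 0.2y_W.
Substituting the second reaction function into the first: y_W = 26.85 − 0.5(10.14 − 0.2y_W), which gives 0.9y_W = 21.78 ⇒ y_W = 24.2.
Then y_X = 10.14 − 0.2·24.2 = 5.3.
Price P = 84.7 − 29.5 = 55.2.
W's profit: (55.2 − 31)·24.2 = 585.64.

585.64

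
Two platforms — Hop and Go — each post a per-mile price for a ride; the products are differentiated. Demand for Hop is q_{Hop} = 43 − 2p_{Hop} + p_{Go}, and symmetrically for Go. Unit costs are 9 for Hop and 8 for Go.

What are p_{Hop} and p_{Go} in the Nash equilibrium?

Hop's profit: π = (p_{Hop} − 9)(43 − 2p_{Hop} + p_{Go}).
∂π/∂p_{Hop} = 61 − 4p_{Hop} + p_{Go} = 0 ⇒ p_{Hop} = 15.25 + 0.25p_{Go}.
Similarly p_{Go} = 14.75 + 0.25p_{Hop}.
Solving the two reaction functions simultaneously: (1 − (0.25)(0.25))p_{Hop} = 15.25 + 0.25·14.75, so 0.9375p_{Hop} = 18.9375 and p_{Hop} = 20.2.
Then p_{Go} = 14.75 + 0.25·20.2 = 19.8.

20.2, 19.8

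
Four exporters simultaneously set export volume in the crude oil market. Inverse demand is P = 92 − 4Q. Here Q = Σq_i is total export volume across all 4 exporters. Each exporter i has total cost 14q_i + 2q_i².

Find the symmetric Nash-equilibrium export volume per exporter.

3.25

A representative exporter's profit is π_i = q_i(92 − 4Q) − 14q_i − 2q_i², with Q = q_i + Σ_{j≠i} q_j.
First-order condition: 78 − 12q_i − 4Σ_{j≠i} q_j = 0.
In a symmetric equilibrium every exporter chooses the same q, so Σ_{j≠i} q_j = 3q. The condition becomes 78 − 24q = 0, giving q = 78/24 = 3.25.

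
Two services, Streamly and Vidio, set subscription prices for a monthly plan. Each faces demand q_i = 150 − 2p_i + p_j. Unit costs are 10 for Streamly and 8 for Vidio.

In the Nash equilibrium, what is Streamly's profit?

4305.92

Streamly's profit: π = (p_{Streamly} − 10)(150 − 2p_{Streamly} + p_{Vidio}).
∂π/∂p_{Streamly} = 170 − 4p_{Streamly} + p_{Vidio} = 0 ⇒ p_{Streamly} = 42.5 + 0.25p_{Vidio}.
Similarly p_{Vidio} = 41.5 + 0.25p_{Streamly}.
Solving the two reaction functions simultaneously: (1 − (0.25)(0.25))p_{Streamly} = 42.5 + 0.25·41.5, so 0.9375p_{Streamly} = 52.875 and p_{Streamly} = 56.4.
Then p_{Vidio} = 41.5 + 0.25·56.4 = 55.6.
q_{Streamly} = 150 − 2·56.4 + 55.6 = 92.8.
Profit = (56.4 − 10)·92.8 = 4305.92.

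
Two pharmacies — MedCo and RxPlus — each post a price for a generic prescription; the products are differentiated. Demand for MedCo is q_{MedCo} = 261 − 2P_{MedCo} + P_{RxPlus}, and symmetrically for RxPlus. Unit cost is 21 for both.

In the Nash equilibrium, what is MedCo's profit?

MedCo's profit: π = (P_{MedCo} − 21)(261 − 2P_{MedCo} + P_{RxPlus}).
∂π/∂P_{MedCo} = 303 − 4P_{MedCo} + P_{RxPlus} = 0 ⇒ P_{MedCo} = 75.75 + 0.25P_{RxPlus}.
By symmetry P_{RxPlus} = P_{MedCo}; substituting into the reaction function, 0.75P_{MedCo} = 75.75 and P_{MedCo} = 101.
q_{MedCo} = 261 − 2·101 + 101 = 160.
Profit = (101 − 21)·160 = 12800.

12800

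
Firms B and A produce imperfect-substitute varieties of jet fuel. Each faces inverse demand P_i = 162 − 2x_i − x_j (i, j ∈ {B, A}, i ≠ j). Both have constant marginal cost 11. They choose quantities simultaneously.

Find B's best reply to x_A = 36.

Firm B's profit: π = x_B(162 − 2x_B − x_A) − 11x_B.
∂π/∂x_B = 151 − 4x_B − x_A = 0 ⇒ x_B = 37.75 − 0.25x_A.
At x_A = 36: x_B = 37.75 − 0.25·36 = 28.75.

28.75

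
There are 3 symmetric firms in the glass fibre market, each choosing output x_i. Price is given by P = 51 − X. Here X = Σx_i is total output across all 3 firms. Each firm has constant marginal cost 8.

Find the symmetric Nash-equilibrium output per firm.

10.75

A representative firm's profit is π_i = x_i(51 − X) − 8x_i, with X = x_i + Σ_{j≠i} x_j.
First-order condition: 43 − 2x_i − Σ_{j≠i} x_j = 0.
With identical firms, set every x_j = x: then 43 − 2x − 2x = 0, i.e. x = 43/4 = 10.75.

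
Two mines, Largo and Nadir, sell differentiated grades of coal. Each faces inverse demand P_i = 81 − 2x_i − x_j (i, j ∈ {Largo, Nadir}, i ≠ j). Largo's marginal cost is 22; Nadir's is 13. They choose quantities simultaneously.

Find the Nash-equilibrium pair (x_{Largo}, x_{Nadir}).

Mine Largo's profit: π = x_{Largo}(81 − 2x_{Largo} − x_{Nadir}) − 22x_{Largo}.
∂π/∂x_{Largo} = 59 − 4x_{Largo} − x_{Nadir} = 0 ⇒ x_{Largo} = 14.75 − 0.25x_{Nadir}.
Similarly x_{Nadir} = 17 − 0.25x_{Largo}.
Solving the two reaction functions simultaneously: (1 − (−0.25)(−0.25))x_{Largo} = 14.75 − 0.25·17, so 0.9375x_{Largo} = 10.5 and x_{Largo} = 11.2.
Then x_{Nadir} = 17 − 0.25·11.2 = 14.2.

11.2, 14.2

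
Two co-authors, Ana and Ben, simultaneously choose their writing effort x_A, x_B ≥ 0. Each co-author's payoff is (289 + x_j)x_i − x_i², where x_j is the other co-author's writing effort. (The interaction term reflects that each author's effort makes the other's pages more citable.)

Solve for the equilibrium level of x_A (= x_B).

Ana's payoff is (289 + x_B)x_A − x_A².
∂π/∂x_A = 289 + x_B − 2x_A = 0, so x_A = 144.5 + 0.5x_B.
The game is symmetric, so in equilibrium x_B = x_A: the reaction function gives 0.5x_A = 144.5, hence x_A = 289.

289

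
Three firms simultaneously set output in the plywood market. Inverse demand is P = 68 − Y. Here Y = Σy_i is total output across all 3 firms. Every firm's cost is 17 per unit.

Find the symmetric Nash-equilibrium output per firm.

12.75

A representative firm's profit is π_i = y_i(68 − Y) − 17y_i, with Y = y_i + Σ_{j≠i} y_j.
First-order condition: 51 − 2y_i − Σ_{j≠i} y_j = 0.
Imposing symmetry (y_j = y for all j) turns Σ_{j≠i} y_j into 2y, so 51 = 4y and y = 12.75.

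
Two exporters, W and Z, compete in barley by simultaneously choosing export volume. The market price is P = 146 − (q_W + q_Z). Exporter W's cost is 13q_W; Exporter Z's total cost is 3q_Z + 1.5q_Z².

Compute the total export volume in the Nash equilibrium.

Exporter W's profit: π = q_W(146 − (q_W + q_Z)) − 13q_W.
∂π/∂q_W = 133 − 2q_W − q_Z = 0, so q_W = 66.5 − 0.5q_Z.
For Z: ∂π/∂q_Z = 143 − 5q_Z − q_W = 0 ⇒ q_Z = 28.6 − 0.2q_W.
Solving the two reaction functions simultaneously: (1 − (−0.5)(−0.2))q_W = 66.5 − 0.5·28.6, so 0.9q_W = 52.2 and q_W = 58.
Then q_Z = 28.6 − 0.2·58 = 17.
Total export volume: 58 + 17 = 75.

75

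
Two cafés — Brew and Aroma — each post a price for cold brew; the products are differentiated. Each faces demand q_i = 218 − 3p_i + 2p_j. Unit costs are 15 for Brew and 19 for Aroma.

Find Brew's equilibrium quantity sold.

154.5

Brew's profit: π = (p_{Brew} − 15)(218 − 3p_{Brew} + 2p_{Aroma}).
∂π/∂p_{Brew} = 263 − 6p_{Brew} + 2p_{Aroma} = 0 ⇒ p_{Brew} = 263/6 + (1/3)p_{Aroma}.
Similarly p_{Aroma} = 275/6 + (1/3)p_{Brew}.
Substituting the second reaction function into the first: p_{Brew} = 263/6 + (1/3)(275/6 + (1/3)p_{Brew}), which gives (8/9)p_{Brew} = 532/9 ⇒ p_{Brew} = 66.5.
Then p_{Aroma} = 275/6 + (1/3)·66.5 = 68.
q_{Brew} = 218 − 3·66.5 + 2·68 = 154.5.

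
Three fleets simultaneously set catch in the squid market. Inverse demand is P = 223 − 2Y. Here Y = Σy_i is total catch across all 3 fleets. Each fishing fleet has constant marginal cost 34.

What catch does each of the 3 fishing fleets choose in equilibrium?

23.625

A representative fishing fleet's profit is π_i = y_i(223 − 2Y) − 34y_i, with Y = y_i + Σ_{j≠i} y_j.
First-order condition: 189 − 4y_i − 2Σ_{j≠i} y_j = 0.
With identical fishing fleets, set every y_j = y: then 189 − 4y − 4y = 0, i.e. y = 189/8 = 23.625.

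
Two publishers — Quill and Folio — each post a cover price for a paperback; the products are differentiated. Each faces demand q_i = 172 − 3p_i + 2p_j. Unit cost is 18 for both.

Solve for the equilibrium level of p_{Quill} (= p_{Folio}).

Quill's profit: π = (p_{Quill} − 18)(172 − 3p_{Quill} + 2p_{Folio}).
∂π/∂p_{Quill} = 226 − 6p_{Quill} + 2p_{Folio} = 0 ⇒ p_{Quill} = 113/3 + (1/3)p_{Folio}.
Setting p_{Quill} = p_{Folio} in the reaction function: p_{Quill} = 113/3 + (1/3)p_{Quill}, so p_{Quill} = (113/3) / (2/3) = 56.5.

56.5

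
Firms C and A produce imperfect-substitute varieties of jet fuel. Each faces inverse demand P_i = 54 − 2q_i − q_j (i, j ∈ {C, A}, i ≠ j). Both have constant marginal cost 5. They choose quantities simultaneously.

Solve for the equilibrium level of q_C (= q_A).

9.8

Firm C's profit: π = q_C(54 − 2q_C − q_A) − 5q_C.
∂π/∂q_C = 49 − 4q_C − q_A = 0 ⇒ q_C = 12.25 − 0.25q_A.
By symmetry q_A = q_C; substituting into the reaction function, 1.25q_C = 12.25 and q_C = 9.8.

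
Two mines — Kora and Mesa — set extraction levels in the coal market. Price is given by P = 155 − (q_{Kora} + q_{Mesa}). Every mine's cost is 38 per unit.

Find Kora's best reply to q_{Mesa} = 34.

Mine Kora's profit: π = q_{Kora}(155 − (q_{Kora} + q_{Mesa})) − 38q_{Kora}.
∂π/∂q_{Kora} = 117 − 2q_{Kora} − q_{Mesa} = 0, so q_{Kora} = 58.5 − 0.5q_{Mesa}.
At q_{Mesa} = 34: q_{Kora} = 58.5 − 0.5·34 = 41.5.

41.5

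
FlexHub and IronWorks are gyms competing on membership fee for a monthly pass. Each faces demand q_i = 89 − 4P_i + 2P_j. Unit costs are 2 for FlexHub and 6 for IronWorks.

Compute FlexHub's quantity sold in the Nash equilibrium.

58.8

FlexHub's profit: π = (P_{FlexHub} − 2)(89 − 4P_{FlexHub} + 2P_{IronWorks}).
∂π/∂P_{FlexHub} = 97 − 8P_{FlexHub} + 2P_{IronWorks} = 0 ⇒ P_{FlexHub} = 12.125 + 0.25P_{IronWorks}.
Similarly P_{IronWorks} = 14.125 + 0.25P_{FlexHub}.
Substituting the second reaction function into the first: P_{FlexHub} = 12.125 + 0.25(14.125 + 0.25P_{FlexHub}), which gives 0.9375P_{FlexHub} = 501/32 ⇒ P_{FlexHub} = 16.7.
Then P_{IronWorks} = 14.125 + 0.25·16.7 = 18.3.
q_{FlexHub} = 89 − 4·16.7 + 2·18.3 = 58.8.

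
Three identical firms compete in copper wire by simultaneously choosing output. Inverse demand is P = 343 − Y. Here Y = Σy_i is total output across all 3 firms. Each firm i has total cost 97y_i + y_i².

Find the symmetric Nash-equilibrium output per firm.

A representative firm's profit is π_i = y_i(343 − Y) − 97y_i − y_i², with Y = y_i + Σ_{j≠i} y_j.
First-order condition: 246 − 4y_i − Σ_{j≠i} y_j = 0.
With identical firms, set every y_j = y: then 246 − 4y − 2y = 0, i.e. y = 246/6 = 41.

41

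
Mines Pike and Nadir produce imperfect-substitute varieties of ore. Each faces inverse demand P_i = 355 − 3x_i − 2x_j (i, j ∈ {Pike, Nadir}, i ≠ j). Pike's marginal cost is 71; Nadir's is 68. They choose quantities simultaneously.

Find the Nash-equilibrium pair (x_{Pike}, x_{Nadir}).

Mine Pike's profit: π = x_{Pike}(355 − 3x_{Pike} − 2x_{Nadir}) − 71x_{Pike}.
∂π/∂x_{Pike} = 284 − 6x_{Pike} − 2x_{Nadir} = 0 ⇒ x_{Pike} = 142/3 − (1/3)x_{Nadir}.
Similarly x_{Nadir} = 287/6 − (1/3)x_{Pike}.
Plugging x_{Nadir} into Pike's best response: x_{Pike} = 142/3 − (1/3)(287/6 − (1/3)x_{Pike}) ⇒ (8/9)x_{Pike} = 565/18, so x_{Pike} = 35.3125.
Then x_{Nadir} = 287/6 − (1/3)·35.3125 = 36.0625.

35.3125, 36.0625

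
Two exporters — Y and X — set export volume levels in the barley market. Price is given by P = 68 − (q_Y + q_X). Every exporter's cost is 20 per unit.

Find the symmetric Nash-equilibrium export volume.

Exporter Y's profit: π = q_Y(68 − (q_Y + q_X)) − 20q_Y.
∂π/∂q_Y = 48 − 2q_Y − q_X = 0, so q_Y = 24 − 0.5q_X.
By symmetry q_X = q_Y; substituting into the reaction function, 1.5q_Y = 24 and q_Y = 16.

16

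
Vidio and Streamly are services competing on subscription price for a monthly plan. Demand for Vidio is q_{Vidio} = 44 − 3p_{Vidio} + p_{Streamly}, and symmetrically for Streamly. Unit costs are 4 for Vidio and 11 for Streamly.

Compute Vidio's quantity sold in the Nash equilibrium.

Vidio's profit: π = (p_{Vidio} − 4)(44 − 3p_{Vidio} + p_{Streamly}).
∂π/∂p_{Vidio} = 56 − 6p_{Vidio} + p_{Streamly} = 0 ⇒ p_{Vidio} = 28/3 + (1/6)p_{Streamly}.
Similarly p_{Streamly} = 77/6 + (1/6)p_{Vidio}.
Substituting the second reaction function into the first: p_{Vidio} = 28/3 + (1/6)(77/6 + (1/6)p_{Vidio}), which gives (35/36)p_{Vidio} = 413/36 ⇒ p_{Vidio} = 11.8.
Then p_{Streamly} = 77/6 + (1/6)·11.8 = 14.8.
q_{Vidio} = 44 − 3·11.8 + 14.8 = 23.4.

23.4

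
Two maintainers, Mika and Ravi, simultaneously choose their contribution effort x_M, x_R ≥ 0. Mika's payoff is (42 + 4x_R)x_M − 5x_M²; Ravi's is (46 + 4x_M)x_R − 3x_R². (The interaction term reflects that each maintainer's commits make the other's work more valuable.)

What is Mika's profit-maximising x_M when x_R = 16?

Expanding Mika's payoff: 42x_M + 4x_Rx_M − 5x_M².
∂π/∂x_M = 42 + 4x_R − 10x_M = 0, so x_M = 4.2 + 0.4x_R.
At x_R = 16: x_M = 4.2 + 0.4·16 = 10.6.

10.6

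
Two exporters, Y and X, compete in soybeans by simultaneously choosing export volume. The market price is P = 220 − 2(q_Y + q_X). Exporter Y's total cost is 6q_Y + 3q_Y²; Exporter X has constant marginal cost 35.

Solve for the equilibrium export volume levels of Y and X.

13.5, 39.5

Exporter Y's profit: π = q_Y(220 − 2(q_Y + q_X)) − 6q_Y − 3q_Y².
∂π/∂q_Y = 214 − 10q_Y − 2q_X = 0, so q_Y = 21.4 − 0.2q_X.
For X: ∂π/∂q_X = 185 − 4q_X − 2q_Y = 0 ⇒ q_X = 46.25 − 0.5q_Y.
Plugging q_X into Y's best response: q_Y = 21.4 − 0.2(46.25 − 0.5q_Y) ⇒ 0.9q_Y = 12.15, so q_Y = 13.5.
Then q_X = 46.25 − 0.5·13.5 = 39.5.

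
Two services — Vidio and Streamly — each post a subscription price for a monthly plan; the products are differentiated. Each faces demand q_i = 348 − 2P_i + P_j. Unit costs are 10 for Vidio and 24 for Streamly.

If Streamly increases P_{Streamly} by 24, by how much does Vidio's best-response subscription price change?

6

Vidio's profit: π = (P_{Vidio} − 10)(348 − 2P_{Vidio} + P_{Streamly}).
∂π/∂P_{Vidio} = 368 − 4P_{Vidio} + P_{Streamly} = 0 ⇒ P_{Vidio} = 92 + 0.25P_{Streamly}.
The reaction-function slope is 0.25, so a 24-unit rise in P_{Streamly} moves P_{Vidio} by 0.25 × 24 = 6. Vidio's best response rises — the actions are strategic complements.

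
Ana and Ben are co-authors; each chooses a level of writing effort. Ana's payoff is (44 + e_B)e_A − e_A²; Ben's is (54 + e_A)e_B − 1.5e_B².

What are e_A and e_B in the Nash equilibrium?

Expanding Ana's payoff: 44e_A + e_Be_A − e_A².
∂π/∂e_A = 44 + e_B − 2e_A = 0, so e_A = 22 + 0.5e_B.
Likewise for Ben: e_B = 18 + (1/3)e_A.
Plugging e_B into Ana's best response: e_A = 22 + 0.5(18 + (1/3)e_A) ⇒ (5/6)e_A = 31, so e_A = 37.2.
Then e_B = 18 + (1/3)·37.2 = 30.4.

37.2, 30.4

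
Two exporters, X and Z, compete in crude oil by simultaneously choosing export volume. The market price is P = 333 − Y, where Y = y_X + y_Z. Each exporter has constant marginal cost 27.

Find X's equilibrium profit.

10404

Exporter X's profit: π = y_X(333 − (y_X + y_Z)) − 27y_X.
∂π/∂y_X = 306 − 2y_X − y_Z = 0, so y_X = 153 − 0.5y_Z.
Setting y_X = y_Z in the reaction function: y_X = 153 − 0.5y_X, so y_X = 153 / 1.5 = 102.
Price P = 333 − 204 = 129.
X's profit: (129 − 27)·102 = 10404.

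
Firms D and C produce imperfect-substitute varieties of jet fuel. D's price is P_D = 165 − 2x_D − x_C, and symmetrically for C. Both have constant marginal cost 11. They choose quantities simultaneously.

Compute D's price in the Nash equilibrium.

Firm D's profit: π = x_D(165 − 2x_D − x_C) − 11x_D.
∂π/∂x_D = 154 − 4x_D − x_C = 0 ⇒ x_D = 38.5 − 0.25x_C.
Setting x_D = x_C in the reaction function: x_D = 38.5 − 0.25x_D, so x_D = 38.5 / 1.25 = 30.8.
P_D = 165 − 2·30.8 − 30.8 = 72.6.

72.6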